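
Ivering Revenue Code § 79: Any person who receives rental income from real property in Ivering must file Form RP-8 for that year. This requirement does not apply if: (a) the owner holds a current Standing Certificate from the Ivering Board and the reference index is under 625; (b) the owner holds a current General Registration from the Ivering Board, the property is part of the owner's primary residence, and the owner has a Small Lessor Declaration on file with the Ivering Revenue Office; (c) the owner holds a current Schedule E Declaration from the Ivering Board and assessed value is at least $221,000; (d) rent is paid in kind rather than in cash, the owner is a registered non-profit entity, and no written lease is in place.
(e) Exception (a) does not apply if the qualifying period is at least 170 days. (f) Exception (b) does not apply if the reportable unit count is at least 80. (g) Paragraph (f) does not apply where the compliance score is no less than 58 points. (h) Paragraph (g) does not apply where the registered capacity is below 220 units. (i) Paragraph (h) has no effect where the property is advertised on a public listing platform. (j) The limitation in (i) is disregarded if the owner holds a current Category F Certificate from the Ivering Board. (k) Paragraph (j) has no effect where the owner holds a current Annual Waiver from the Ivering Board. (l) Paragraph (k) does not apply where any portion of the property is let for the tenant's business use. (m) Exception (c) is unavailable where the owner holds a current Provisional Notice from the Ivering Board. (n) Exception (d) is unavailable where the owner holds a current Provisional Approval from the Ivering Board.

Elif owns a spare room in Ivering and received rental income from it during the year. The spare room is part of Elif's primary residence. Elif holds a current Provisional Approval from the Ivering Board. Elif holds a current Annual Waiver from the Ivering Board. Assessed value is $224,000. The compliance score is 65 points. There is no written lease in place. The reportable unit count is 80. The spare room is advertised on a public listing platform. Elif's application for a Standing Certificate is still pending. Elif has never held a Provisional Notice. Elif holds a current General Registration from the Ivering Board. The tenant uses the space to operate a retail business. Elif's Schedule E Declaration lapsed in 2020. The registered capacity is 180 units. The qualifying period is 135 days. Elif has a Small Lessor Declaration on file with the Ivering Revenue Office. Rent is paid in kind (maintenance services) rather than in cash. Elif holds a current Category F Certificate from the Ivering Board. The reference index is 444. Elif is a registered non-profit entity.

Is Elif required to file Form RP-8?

Exception (a) requires that the owner holds a current Standing Certificate from the Ivering Board; but no current Standing Certificate is held, so (a) is unavailable.
All of (b)'s requirements are met (a current General Registration is held; the spare room is part of the primary residence; a Small Lessor Declaration is on file). But applying paragraphs (f)–(l): (f) operates against (b): the reportable unit count is 80, meeting the 80 threshold. (g) is triggered (the compliance score is 65 points, meeting the 58 points threshold), but is overridden by (h): (h) operates against (g): the registered capacity is 180 units, below the 220 units limit. (i) would limit (h) — the property is publicly advertised — but (j) sets (i) aside: (j) operates against (i): a current Category F Certificate is held. (k) would limit (j) — a current Annual Waiver is held — but (l) sets (k) aside: (l) operates against (k): the space is let for business use. Exception (b) does not apply.
Exception (c) fails — no current Schedule E Declaration is held.
Exception (d)'s conditions are all satisfied: rent is paid in kind; Elif is a registered non-profit; there is no written lease. But: (n) operates against (d): a current Provisional Approval is held. Exception (d) does not apply.
No exception is made out. Elif falls within the general rule.

Yes — Elif must file Form RP-8.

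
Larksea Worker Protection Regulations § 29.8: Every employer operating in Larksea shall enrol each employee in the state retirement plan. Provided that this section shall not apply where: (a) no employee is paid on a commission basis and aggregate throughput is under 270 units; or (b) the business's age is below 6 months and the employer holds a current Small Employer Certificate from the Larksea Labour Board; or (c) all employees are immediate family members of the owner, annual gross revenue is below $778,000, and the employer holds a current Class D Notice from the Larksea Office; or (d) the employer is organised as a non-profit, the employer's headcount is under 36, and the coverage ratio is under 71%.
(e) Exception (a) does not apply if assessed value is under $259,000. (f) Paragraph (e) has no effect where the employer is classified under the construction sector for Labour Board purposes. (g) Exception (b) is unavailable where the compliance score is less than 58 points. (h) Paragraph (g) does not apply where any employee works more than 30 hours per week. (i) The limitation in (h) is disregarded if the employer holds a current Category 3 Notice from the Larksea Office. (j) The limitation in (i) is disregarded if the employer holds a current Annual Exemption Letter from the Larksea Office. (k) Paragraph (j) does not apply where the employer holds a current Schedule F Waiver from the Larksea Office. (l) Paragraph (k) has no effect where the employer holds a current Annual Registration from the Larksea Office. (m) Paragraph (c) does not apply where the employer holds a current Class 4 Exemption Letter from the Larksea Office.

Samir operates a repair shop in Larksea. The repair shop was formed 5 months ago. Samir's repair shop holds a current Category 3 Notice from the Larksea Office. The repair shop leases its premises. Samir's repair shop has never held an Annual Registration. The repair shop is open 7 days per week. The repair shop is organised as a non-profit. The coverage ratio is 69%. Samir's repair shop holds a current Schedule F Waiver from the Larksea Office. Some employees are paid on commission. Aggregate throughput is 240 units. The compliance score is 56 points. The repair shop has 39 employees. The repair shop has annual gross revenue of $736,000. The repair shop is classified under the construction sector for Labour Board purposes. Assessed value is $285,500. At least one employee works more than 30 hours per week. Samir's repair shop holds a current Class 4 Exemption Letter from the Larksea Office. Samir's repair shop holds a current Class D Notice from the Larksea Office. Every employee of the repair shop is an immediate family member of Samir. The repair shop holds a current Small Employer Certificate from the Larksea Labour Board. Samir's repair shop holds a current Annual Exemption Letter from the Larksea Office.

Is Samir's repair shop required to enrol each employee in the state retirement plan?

Exception (a) does not apply: some employees are paid on commission.
All of (b)'s requirements are met (the business's age is 5 months, below the 6 months limit; a current Small Employer Certificate is held). But applying paragraphs (g)–(l): (g) operates against (b): the compliance score is 56 points, less than the 58 points limit. (h) would limit (g) — at least one employee exceeds 30 hours/week — but (i) sets (h) aside: (i) operates against (h): a current Category 3 Notice is held. (j) applies (a current Annual Exemption Letter is held), but is set aside by (k): (k) is triggered — a current Schedule F Waiver is held. (l), which would lift (k), is not engaged — no current Annual Registration is held. (b) is therefore removed.
Exception (c)'s conditions are all satisfied: every employee is an immediate family member; annual gross revenue is $736,000, below the $778,000 limit; a current Class D Notice is held. Turning to paragraph (m): (m) applies — a current Class 4 Exemption Letter is held. (c) is therefore removed.
Exception (d) does not apply: the employer's headcount is 39, not under 36.
No exception applies. The general rule governs.

Yes — Samir's repair shop must enrol each employee in the state retirement plan.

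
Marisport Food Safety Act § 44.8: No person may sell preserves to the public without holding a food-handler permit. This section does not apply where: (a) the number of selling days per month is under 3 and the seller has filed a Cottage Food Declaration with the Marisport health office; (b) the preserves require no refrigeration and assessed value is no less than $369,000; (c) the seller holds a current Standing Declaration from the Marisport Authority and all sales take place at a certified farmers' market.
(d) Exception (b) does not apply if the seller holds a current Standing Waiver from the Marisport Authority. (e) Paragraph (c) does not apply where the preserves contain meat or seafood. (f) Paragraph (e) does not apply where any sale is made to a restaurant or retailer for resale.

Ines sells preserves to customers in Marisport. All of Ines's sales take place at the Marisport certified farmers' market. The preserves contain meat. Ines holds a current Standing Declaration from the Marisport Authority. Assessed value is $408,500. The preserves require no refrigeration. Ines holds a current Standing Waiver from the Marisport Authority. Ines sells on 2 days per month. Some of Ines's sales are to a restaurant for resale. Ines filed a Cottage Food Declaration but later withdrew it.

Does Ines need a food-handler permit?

No — exception (c) applies; Ines is not required to hold a food-handler permit.

Exception (a) fails — the Cottage Food Declaration was withdrawn.
Exception (b) is satisfied on its face — the preserves are shelf-stable; assessed value is $408,500, meeting the $369,000 threshold. However, paragraph (d) must be considered: (d) operates against (b): a current Standing Waiver is held. (b) is therefore removed.
Exception (c)'s conditions are all satisfied: a current Standing Declaration is held; all sales are at a certified farmers' market. Applying paragraphs (e)–(f): (e) applies (the preserves contain meat), but is itself disapplied by (f): (f) is triggered — some sales are to a restaurant for resale. (c) remains available.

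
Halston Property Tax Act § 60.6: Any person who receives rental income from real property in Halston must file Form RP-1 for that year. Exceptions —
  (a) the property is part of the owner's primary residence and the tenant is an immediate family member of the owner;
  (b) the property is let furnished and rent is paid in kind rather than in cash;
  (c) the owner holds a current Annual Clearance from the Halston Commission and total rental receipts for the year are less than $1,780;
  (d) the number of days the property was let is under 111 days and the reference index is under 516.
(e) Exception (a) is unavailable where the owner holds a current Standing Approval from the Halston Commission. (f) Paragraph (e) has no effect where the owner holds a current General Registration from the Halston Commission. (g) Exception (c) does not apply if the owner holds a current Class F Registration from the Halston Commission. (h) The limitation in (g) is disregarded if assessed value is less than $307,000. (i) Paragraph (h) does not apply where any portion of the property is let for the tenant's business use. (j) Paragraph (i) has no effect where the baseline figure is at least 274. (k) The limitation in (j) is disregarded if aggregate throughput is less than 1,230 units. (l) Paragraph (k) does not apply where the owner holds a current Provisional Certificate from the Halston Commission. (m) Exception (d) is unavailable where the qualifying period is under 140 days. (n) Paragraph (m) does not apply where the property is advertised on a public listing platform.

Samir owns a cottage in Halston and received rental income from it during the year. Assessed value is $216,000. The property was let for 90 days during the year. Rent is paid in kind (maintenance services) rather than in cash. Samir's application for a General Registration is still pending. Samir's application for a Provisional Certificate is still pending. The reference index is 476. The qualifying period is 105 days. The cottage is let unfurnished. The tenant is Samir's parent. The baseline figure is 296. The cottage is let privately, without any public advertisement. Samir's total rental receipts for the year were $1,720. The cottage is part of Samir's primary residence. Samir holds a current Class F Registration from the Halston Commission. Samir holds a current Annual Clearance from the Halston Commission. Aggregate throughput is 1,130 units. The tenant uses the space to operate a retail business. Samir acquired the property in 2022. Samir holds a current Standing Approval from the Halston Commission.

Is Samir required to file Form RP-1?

All of (a)'s requirements are met (the cottage is part of the primary residence; the tenant is an immediate family member). But: (e) operates against (a): a current Standing Approval is held. (f), which would lift (e), is inapplicable — the General Registration is not current. So (a) is unavailable.
Exception (b) requires that the property is let furnished; but the property is let unfurnished, so (b) is unavailable.
Exception (c)'s conditions are all satisfied: a current Annual Clearance is held; total rental receipts for the year are $1,720, less than the $1,780 limit. However, paragraphs (g)–(l) must be considered: (g) operates against (c): a current Class F Registration is held. (h) is engaged (assessed value is $216,000, less than the $307,000 limit), but is set aside by (i): (i) operates against (h): the space is let for business use. (j) would limit (i) — the baseline figure is 296, meeting the 274 threshold — but (k) sets (j) aside: (k) is triggered — aggregate throughput is 1,130 units, less than the 1,230 units limit. (l), which would lift (k), is inapplicable — no current Provisional Certificate is held. (c) is therefore removed.
Exception (d) is satisfied on its face — the number of days the property was let is 90 days, under the 111 days limit; the reference index is 476, under the 516 limit. Turning to paragraphs (m)–(n): (m) operates against (d): the qualifying period is 105 days, under the 140 days limit. (n) does not operate here (the property is let privately without advertisement), so (m) stands. (d) is therefore removed.
No exception displaces § 60.6.

Yes — Samir must file Form RP-1.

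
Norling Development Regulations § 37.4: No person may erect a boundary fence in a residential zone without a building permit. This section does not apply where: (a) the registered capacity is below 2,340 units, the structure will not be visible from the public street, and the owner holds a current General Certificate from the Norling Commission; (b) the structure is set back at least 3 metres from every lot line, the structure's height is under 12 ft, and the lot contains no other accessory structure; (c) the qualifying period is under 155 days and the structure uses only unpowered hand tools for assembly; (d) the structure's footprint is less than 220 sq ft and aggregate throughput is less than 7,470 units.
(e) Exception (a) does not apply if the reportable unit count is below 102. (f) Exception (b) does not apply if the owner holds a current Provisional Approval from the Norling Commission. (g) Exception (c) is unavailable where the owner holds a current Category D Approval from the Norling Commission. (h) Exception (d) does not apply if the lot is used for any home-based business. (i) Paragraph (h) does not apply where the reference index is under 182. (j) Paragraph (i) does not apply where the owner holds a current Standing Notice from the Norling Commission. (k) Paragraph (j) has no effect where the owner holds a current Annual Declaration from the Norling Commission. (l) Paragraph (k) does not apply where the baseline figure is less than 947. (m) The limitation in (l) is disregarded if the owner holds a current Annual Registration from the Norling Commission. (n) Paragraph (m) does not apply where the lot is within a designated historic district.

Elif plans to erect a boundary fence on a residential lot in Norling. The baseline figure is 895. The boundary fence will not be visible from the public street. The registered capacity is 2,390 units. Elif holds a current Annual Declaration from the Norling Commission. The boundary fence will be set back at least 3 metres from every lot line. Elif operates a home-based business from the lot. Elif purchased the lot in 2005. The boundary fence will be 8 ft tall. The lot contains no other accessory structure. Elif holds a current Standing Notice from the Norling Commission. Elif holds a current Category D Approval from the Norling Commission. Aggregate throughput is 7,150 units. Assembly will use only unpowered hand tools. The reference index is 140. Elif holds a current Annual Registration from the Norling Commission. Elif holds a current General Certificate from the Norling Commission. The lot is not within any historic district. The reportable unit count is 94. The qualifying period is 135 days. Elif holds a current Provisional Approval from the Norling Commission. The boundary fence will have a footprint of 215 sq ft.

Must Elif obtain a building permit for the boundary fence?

No — exception (d) applies; Elif does not need a building permit.

Exception (a) requires that the registered capacity is below 2,340 units; but the registered capacity is 2,390 units, not below 2,340 units, so (a) is unavailable.
Exception (b): the setback is at least 3 m on every side; the structure's height is 8 ft, under the 12 ft limit; the lot has no other accessory structure — every condition holds. But applying paragraph (f): (f) is triggered — a current Provisional Approval is held. (b) is therefore removed.
Exception (c)'s conditions are all satisfied: the qualifying period is 135 days, under the 155 days limit; assembly uses only hand tools. But applying paragraph (g): (g) operates against (c): a current Category D Approval is held. Exception (c) does not apply.
Exception (d) is satisfied on its face — the structure's footprint is 215 sq ft, less than the 220 sq ft limit; aggregate throughput is 7,150 units, less than the 7,470 units limit. As to paragraphs (h)–(n): (h) would limit (d) — a home-based business operates on the lot — but (i) sets (h) aside: (i) is engaged — the reference index is 140, under the 182 limit. (j) operates (a current Standing Notice is held), but is set aside by (k): (k) operates against (j): a current Annual Declaration is held. (l) operates (the baseline figure is 895, less than the 947 limit), but is set aside by (m): (m) operates against (l): a current Annual Registration is held. (n), which would lift (m), is not triggered — the lot is not in a historic district. (d) remains available.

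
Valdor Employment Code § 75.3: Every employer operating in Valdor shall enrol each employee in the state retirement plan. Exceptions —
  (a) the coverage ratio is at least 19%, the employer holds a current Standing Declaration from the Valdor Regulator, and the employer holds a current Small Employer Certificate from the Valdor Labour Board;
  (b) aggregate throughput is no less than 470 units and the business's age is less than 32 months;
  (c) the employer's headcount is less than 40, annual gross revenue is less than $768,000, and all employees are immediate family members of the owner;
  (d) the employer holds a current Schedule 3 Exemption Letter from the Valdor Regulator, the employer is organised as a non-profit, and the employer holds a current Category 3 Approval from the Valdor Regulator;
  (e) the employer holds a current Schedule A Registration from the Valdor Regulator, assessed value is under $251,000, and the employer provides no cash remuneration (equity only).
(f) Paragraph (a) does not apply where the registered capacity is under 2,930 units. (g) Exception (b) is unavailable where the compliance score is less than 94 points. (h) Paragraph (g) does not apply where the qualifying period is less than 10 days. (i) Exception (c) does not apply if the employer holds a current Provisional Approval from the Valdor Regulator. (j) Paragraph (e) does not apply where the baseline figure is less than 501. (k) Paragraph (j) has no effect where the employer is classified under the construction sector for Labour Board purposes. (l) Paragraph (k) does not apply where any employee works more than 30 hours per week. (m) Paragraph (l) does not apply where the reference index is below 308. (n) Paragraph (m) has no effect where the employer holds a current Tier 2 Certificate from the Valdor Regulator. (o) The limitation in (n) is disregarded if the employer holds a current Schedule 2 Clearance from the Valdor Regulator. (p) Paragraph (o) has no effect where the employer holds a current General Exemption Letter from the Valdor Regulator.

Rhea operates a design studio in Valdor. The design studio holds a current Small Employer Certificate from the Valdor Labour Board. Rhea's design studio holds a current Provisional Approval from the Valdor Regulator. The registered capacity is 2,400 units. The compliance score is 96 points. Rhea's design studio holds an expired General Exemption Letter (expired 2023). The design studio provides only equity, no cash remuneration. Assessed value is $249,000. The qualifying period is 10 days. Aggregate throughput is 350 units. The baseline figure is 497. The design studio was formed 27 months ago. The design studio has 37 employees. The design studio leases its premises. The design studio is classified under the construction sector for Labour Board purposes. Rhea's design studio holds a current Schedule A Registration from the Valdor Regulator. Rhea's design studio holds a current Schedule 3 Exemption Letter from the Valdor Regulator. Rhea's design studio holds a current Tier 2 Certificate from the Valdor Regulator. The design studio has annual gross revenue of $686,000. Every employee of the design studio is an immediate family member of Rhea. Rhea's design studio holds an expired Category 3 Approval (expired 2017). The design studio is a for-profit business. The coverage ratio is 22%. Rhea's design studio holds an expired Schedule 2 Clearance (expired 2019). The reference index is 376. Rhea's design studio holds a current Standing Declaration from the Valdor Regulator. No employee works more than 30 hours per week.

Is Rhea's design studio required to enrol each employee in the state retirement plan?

No — exception (e) applies; Rhea's design studio is not required to enrol each employee in the state retirement plan.

Exception (a)'s conditions are all satisfied: the coverage ratio is 22%, meeting the 19% threshold; a current Standing Declaration is held; a current Small Employer Certificate is held. But applying paragraph (f): (f) operates against (a): the registered capacity is 2,400 units, under the 2,930 units limit. (a) is therefore removed.
Exception (b) fails — aggregate throughput is 350 units, short of 470 units.
Exception (c) is satisfied on its face — the employer's headcount is 37, less than the 40 limit; annual gross revenue is $686,000, less than the $768,000 limit; every employee is an immediate family member. However, paragraph (i) must be considered: (i) is triggered — a current Provisional Approval is held. So (c) is unavailable.
Exception (d) requires that the employer is organised as a non-profit; but the employer is for-profit, so (d) is unavailable.
Exception (e)'s conditions are all satisfied: a current Schedule A Registration is held; assessed value is $249,000, under the $251,000 limit; remuneration is equity-only. As to paragraphs (j)–(p): (j) would limit (e) — the baseline figure is 497, less than the 501 limit — but (k) sets (j) aside: (k) operates against (j): the design studio is classified under the construction sector. (l) is not engaged (no employee exceeds 30 hours/week), so (k) stands. Exception (e) stands.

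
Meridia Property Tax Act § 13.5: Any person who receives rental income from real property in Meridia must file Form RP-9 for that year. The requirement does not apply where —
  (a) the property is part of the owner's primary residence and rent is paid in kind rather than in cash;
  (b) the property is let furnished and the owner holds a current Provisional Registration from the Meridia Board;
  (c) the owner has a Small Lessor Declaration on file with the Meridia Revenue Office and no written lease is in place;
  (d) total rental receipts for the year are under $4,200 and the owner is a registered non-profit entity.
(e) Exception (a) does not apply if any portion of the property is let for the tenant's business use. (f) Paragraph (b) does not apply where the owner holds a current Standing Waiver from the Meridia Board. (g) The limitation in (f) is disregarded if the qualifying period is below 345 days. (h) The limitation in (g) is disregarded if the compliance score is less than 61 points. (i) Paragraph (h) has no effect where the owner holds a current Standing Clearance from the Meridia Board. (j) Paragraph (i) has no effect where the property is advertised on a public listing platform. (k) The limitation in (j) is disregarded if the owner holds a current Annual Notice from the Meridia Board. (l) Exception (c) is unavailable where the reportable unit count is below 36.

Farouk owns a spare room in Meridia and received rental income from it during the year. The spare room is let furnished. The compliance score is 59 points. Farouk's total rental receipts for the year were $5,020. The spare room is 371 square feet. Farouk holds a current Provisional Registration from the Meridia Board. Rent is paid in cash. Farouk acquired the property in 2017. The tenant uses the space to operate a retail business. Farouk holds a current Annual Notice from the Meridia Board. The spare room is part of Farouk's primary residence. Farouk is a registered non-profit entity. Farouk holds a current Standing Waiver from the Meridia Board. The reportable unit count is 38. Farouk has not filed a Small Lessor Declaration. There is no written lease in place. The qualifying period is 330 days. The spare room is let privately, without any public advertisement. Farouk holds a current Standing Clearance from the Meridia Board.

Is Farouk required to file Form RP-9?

No — exception (b) applies; Farouk is not required to file Form RP-9.

Exception (a) fails — rent is paid in cash.
Exception (b): the property is let furnished; a current Provisional Registration is held — every condition holds. As to paragraphs (f)–(k): (f) would limit (b) — a current Standing Waiver is held — but (g) sets (f) aside: (g) operates against (f): the qualifying period is 330 days, below the 345 days limit. (h) would limit (g) — the compliance score is 59 points, less than the 61 points limit — but (i) sets (h) aside: (i) operates against (h): a current Standing Clearance is held. (j) does not operate here (the property is let privately without advertisement), so (i) stands. So (b) applies.
Exception (c) does not apply: no Small Lessor Declaration is on file.
Exception (d) requires that total rental receipts for the year are under $4,200; but total rental receipts for the year are $5,020, not under $4,200, so (d) is unavailable.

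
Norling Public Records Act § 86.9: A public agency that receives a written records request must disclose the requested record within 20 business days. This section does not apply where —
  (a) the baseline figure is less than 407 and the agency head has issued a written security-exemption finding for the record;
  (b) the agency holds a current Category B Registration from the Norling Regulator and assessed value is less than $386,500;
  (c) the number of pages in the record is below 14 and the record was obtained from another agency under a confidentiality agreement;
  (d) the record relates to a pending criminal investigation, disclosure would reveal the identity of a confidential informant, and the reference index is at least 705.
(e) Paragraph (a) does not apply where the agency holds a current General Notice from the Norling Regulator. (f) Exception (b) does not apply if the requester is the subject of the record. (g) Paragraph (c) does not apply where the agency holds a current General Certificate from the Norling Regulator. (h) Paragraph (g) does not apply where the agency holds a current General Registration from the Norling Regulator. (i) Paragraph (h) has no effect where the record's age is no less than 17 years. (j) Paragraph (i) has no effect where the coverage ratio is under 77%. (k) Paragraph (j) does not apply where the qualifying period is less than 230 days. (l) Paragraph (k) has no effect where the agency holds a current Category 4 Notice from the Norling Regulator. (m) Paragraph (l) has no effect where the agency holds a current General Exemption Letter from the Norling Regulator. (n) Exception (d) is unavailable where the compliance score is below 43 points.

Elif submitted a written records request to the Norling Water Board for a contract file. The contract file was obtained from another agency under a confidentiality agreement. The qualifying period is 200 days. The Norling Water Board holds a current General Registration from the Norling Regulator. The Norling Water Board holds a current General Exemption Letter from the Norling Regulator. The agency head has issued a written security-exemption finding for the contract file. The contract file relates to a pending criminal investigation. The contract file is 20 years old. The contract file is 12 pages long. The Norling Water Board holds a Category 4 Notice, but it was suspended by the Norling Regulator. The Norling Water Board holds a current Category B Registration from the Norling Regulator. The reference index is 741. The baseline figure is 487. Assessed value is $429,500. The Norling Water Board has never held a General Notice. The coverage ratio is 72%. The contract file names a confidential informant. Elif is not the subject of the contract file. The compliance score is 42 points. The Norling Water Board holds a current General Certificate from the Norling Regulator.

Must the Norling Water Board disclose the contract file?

Yes — the Norling Water Board must disclose the contract file.

Exception (a) requires that the baseline figure is less than 407; but the baseline figure is 487, not less than 407, so (a) is unavailable.
Exception (b) fails — assessed value is $429,500, not less than $386,500.
Exception (c)'s conditions are all satisfied: the number of pages in the record is 12, below the 14 limit; the contract file was obtained under a confidentiality agreement. However, paragraphs (g)–(m) must be considered: (g) operates against (c): a current General Certificate is held. (h) operates (a current General Registration is held), but is overridden by (i): (i) operates — the record's age is 20 years, meeting the 17 years threshold. (j) is triggered (the coverage ratio is 72%, under the 77% limit), but yields to (k): (k) operates against (j): the qualifying period is 200 days, less than the 230 days limit. (l), which would lift (k), is not engaged — the Category 4 Notice is not current. So (c) is unavailable.
Exception (d): the contract file relates to a pending investigation; the contract file names a confidential informant; the reference index is 741, meeting the 705 threshold — every condition holds. But: (n) operates against (d): the compliance score is 42 points, below the 43 points limit. (d) is therefore removed.
None of the exceptions is available; § 86.9 applies in full.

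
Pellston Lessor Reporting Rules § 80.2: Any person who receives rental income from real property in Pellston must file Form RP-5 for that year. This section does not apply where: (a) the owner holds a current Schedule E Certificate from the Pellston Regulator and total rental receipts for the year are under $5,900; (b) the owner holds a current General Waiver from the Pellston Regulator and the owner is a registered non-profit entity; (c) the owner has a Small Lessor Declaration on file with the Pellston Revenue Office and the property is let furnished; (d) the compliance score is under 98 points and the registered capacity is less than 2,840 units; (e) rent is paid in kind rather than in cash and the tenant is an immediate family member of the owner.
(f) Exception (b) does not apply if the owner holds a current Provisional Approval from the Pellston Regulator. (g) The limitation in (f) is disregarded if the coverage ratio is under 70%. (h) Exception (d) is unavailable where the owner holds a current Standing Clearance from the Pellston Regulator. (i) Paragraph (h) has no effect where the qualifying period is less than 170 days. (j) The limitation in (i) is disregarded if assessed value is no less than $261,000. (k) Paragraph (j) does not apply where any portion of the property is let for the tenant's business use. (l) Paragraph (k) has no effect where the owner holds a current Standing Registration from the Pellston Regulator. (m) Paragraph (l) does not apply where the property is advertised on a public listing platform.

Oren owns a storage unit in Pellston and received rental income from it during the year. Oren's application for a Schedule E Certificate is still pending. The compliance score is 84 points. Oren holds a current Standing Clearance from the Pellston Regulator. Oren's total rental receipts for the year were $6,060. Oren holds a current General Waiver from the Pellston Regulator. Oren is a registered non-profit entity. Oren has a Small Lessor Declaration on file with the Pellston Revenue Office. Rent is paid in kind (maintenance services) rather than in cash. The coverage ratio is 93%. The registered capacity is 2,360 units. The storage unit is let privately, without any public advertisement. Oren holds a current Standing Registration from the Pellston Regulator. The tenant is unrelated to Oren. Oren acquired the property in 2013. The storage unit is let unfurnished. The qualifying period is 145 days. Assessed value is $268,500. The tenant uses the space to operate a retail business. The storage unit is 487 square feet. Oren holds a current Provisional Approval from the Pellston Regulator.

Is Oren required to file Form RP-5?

Yes — Oren must file Form RP-5.

Exception (a) requires that the owner holds a current Schedule E Certificate from the Pellston Regulator; but no current Schedule E Certificate is held, so (a) is unavailable.
All of (b)'s requirements are met (a current General Waiver is held; Oren is a registered non-profit). But applying paragraphs (f)–(g): (f) operates against (b): a current Provisional Approval is held. (g) does not operate here (the coverage ratio is 93%, not under 70%), so (f) stands. So (b) is unavailable.
Exception (c) does not apply: the property is let unfurnished.
All of (d)'s requirements are met (the compliance score is 84 points, under the 98 points limit; the registered capacity is 2,360 units, less than the 2,840 units limit). However, paragraphs (h)–(m) must be considered: (h) is triggered — a current Standing Clearance is held. (i) operates (the qualifying period is 145 days, less than the 170 days limit), but yields to (j): (j) operates against (i): assessed value is $268,500, meeting the $261,000 threshold. (k) is engaged (the space is let for business use), but is overridden by (l): (l) operates against (k): a current Standing Registration is held. (m) is not triggered (the property is let privately without advertisement), so (l) stands. So (d) is unavailable.
Exception (e) does not apply: the tenant is unrelated to the owner.
No exception displaces § 80.2.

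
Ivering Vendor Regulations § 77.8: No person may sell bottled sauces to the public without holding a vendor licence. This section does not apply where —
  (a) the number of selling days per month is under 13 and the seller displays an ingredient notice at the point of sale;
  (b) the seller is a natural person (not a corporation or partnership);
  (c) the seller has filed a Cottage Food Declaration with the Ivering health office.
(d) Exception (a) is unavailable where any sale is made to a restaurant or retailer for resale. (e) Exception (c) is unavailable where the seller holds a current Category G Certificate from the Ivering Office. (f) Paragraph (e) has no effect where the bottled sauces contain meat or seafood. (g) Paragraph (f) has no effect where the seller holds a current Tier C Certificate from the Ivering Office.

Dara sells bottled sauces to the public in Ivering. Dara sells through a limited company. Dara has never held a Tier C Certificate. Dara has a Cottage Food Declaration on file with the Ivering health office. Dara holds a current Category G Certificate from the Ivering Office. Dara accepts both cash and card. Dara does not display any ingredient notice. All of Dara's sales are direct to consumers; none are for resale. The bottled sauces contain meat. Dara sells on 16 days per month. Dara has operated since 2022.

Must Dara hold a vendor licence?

No — exception (c) applies; Dara is not required to hold a vendor licence.

Exception (a) requires that the number of selling days per month is under 13; but the number of selling days per month is 16, not under 13, so (a) is unavailable.
Exception (b) does not apply: the seller operates through a limited company.
Exception (c)'s conditions are all satisfied: a Cottage Food Declaration is on file. Under paragraphs (e)–(g): (e) would limit (c) — a current Category G Certificate is held — but (f) sets (e) aside: (f) applies — the bottled sauces contain meat. (g) does not operate here (there is no Tier C Certificate in force), so (f) stands. Exception (c) stands.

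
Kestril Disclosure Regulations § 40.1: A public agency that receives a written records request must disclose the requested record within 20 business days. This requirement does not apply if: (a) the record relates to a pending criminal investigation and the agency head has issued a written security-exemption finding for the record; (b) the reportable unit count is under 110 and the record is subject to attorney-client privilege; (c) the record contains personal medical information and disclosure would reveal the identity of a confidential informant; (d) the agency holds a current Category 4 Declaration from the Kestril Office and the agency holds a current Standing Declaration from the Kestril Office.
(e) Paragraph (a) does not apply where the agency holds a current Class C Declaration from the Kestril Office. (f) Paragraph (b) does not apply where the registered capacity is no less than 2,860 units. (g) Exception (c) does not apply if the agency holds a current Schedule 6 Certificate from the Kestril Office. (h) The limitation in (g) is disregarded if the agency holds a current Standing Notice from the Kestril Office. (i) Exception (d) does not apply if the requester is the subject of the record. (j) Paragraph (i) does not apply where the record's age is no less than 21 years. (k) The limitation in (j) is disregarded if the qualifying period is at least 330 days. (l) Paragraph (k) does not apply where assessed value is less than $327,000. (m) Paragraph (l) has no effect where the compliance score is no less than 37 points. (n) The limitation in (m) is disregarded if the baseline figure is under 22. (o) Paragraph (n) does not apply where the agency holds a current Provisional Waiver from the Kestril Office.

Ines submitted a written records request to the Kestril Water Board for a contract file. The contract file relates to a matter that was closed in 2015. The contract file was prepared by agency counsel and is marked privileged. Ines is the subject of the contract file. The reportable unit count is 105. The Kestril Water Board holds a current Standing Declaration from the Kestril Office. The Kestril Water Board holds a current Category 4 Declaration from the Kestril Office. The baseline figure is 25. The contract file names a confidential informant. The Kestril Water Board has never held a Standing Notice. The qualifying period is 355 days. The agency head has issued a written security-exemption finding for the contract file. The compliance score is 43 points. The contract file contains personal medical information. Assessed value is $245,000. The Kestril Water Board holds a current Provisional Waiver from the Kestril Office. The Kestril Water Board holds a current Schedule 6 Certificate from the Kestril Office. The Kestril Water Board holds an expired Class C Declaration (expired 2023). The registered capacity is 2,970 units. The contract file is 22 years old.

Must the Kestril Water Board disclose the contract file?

Exception (a) requires that the record relates to a pending criminal investigation; but the contract file relates to a closed matter, so (a) is unavailable.
Exception (b): the reportable unit count is 105, under the 110 limit; the contract file is privileged — every condition holds. But: (f) applies — the registered capacity is 2,970 units, meeting the 2,860 units threshold. Exception (b) does not apply.
Exception (c) is satisfied on its face — the contract file contains personal medical information; the contract file names a confidential informant. But applying paragraphs (g)–(h): (g) operates — a current Schedule 6 Certificate is held. (h) is not engaged (the Standing Notice is not current), so (g) stands. So (c) is unavailable.
All of (d)'s requirements are met (a current Category 4 Declaration is held; a current Standing Declaration is held). However, paragraphs (i)–(o) must be considered: (i) operates against (d): Ines is the subject of the contract file. (j) would limit (i) — the record's age is 22 years, meeting the 21 years threshold — but (k) sets (j) aside: (k) is engaged — the qualifying period is 355 days, meeting the 330 days threshold. (l) applies (assessed value is $245,000, less than the $327,000 limit), but yields to (m): (m) operates against (l): the compliance score is 43 points, meeting the 37 points threshold. (n), which would lift (m), is not engaged — the baseline figure is 25, not under 22. (d) is therefore removed.
No exception displaces § 40.1.

Yes — the Kestril Water Board must disclose the contract file.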